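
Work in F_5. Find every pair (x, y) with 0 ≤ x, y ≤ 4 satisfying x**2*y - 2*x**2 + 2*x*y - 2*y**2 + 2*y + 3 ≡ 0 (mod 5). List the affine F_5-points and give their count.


Affine F_5-points: {(2, 0), (3, 0), (3, 1), (4, 1), (4, 2)}; count = 5.

For each of the 25 pairs (x, y) ∈ F_5², evaluate f(x, y) mod 5. Record the zeros.
  x = 0: [0↦3, 1↦3, 2↦4, 3↦1, 4↦4]  zeros at y ∈ ∅
  x = 1: [0↦1, 1↦4, 2↦3, 3↦3, 4↦4]  zeros at y ∈ ∅
  x = 2: [0↦0, 1↦3, 2↦2, 3↦2, 4↦3]  zeros at y ∈ {0}
  x = 3: [0↦0, 1↦0, 2↦1, 3↦3, 4↦1]  zeros at y ∈ {0, 1}
  x = 4: [0↦1, 1↦0, 2↦0, 3↦1, 4↦3]  zeros at y ∈ {1, 2}
Collecting zeros: affine points = {(2, 0), (3, 0), (3, 1), (4, 1), (4, 2)}.
Total count |C(F_5)_aff| = 5.


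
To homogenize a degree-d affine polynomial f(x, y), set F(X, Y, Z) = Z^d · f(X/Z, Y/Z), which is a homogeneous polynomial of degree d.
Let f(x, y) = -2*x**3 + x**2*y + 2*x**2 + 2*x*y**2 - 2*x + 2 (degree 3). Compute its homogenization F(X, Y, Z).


F(X, Y, Z) = -2*X**3 + X**2*Y + 2*X**2*Z + 2*X*Y**2 - 2*X*Z**2 + 2*Z**3

deg(f) = 3.
Substitute x = X/Z, y = Y/Z into f, then multiply by Z^3.
  monomial -2·x^3·y^0 ↦ -2·X^3·Y^0·Z^0.
  monomial 1·x^2·y^1 ↦ 1·X^2·Y^1·Z^0.
  monomial 2·x^2·y^0 ↦ 2·X^2·Y^0·Z^1.
  monomial 2·x^1·y^2 ↦ 2·X^1·Y^2·Z^0.
  monomial -2·x^1·y^0 ↦ -2·X^1·Y^0·Z^2.
  monomial 2·x^0·y^0 ↦ 2·X^0·Y^0·Z^3.
Collecting: F(X, Y, Z) = -2*X**3 + X**2*Y + 2*X**2*Z + 2*X*Y**2 - 2*X*Z**2 + 2*Z**3.


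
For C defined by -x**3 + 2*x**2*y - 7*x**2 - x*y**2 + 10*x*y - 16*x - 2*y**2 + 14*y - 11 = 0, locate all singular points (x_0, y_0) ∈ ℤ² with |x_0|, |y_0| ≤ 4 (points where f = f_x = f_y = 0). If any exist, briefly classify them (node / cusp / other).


Singular points: {(-3, -1)}; classification: cusp.

Compute partial derivatives:
  f_x = -3*x**2 + 4*x*y - 14*x - y**2 + 10*y - 16.
  f_y = 2*x**2 - 2*x*y + 10*x - 4*y + 14.
Scan x_0 ∈ {−4, ..., 4}. For each x_0, f_y(x_0, y) is a polynomial in y; find its integer roots y ∈ {−4, ..., 4}, then test f_x and f at those candidates.
  x = -4: f_y(-4, y) = 4*y + 6; no integer root y with |y| ≤ 4.
  x = -3: f_y(-3, y) = 2*y + 2; vanishes at y ∈ {-1}. (-3, -1): f_x = 0, f = 0 — SINGULAR.
  x = -2: f_y(-2, y) = 2; no integer root y with |y| ≤ 4.
  x = -1: f_y(-1, y) = 6 - 2*y; vanishes at y ∈ {3}. (-1, 3): f_x = 4 ≠ 0.
  x = 0: f_y(0, y) = 14 - 4*y; no integer root y with |y| ≤ 4.
  x = 1: f_y(1, y) = 26 - 6*y; no integer root y with |y| ≤ 4.
  x = 2: f_y(2, y) = 42 - 8*y; no integer root y with |y| ≤ 4.
  x = 3: f_y(3, y) = 62 - 10*y; no integer root y with |y| ≤ 4.
  x = 4: f_y(4, y) = 86 - 12*y; no integer root y with |y| ≤ 4.
Only singular point on the grid: (-3, -1).
Classify: substitute x = -3 + u, y = -1 + v and expand: f = -u**3 + 2*u**2*v - u*v**2 + v**2.
No constant or linear terms (consistent with a singular point). Quadratic part: v**2. Cubic part: -u**3 + 2*u**2*v - u*v**2.
The quadratic part v**2 is a perfect square, so there is a single (double) tangent line v = 0, i.e. y = -1. Restricting the cubic part to that line (v = 0) leaves -u**3 ≠ 0, so f is not divisible by v and the branch is v² ≈ u**3 to lowest order — this is a cusp.
Classification: cusp.


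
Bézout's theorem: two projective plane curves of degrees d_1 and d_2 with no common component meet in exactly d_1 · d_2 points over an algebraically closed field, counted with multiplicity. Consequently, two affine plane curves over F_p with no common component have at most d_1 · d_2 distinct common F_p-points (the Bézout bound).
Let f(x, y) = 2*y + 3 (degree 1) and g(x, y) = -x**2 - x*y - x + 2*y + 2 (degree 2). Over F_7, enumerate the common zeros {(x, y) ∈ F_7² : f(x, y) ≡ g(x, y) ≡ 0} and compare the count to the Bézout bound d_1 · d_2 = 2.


Common zeros: ∅; count = 0; Bézout bound = 2.

deg(f) = 1, deg(g) = 2, so Bézout bound = 2.
Scan x ∈ F_7. For each x, list the y ∈ F_7 with f(x, y) ≡ 0 and those with g(x, y) ≡ 0 (mod 7); the common zeros in that column are the intersection.
  x = 0: f ≡ 0 at y ∈ {2}; g ≡ 0 at y ∈ {6}; common: ∅.
  x = 1: f ≡ 0 at y ∈ {2}; g ≡ 0 at y ∈ {0}; common: ∅.
  x = 2: f ≡ 0 at y ∈ {2}; g ≡ 0 at y ∈ ∅; common: ∅.
  x = 3: f ≡ 0 at y ∈ {2}; g ≡ 0 at y ∈ {4}; common: ∅.
  x = 4: f ≡ 0 at y ∈ {2}; g ≡ 0 at y ∈ {5}; common: ∅.
  x = 5: f ≡ 0 at y ∈ {2}; g ≡ 0 at y ∈ {0}; common: ∅.
  x = 6: f ≡ 0 at y ∈ {2}; g ≡ 0 at y ∈ {4}; common: ∅.
Collecting: common zeros = ∅, so the count is 0.
Comparison with the Bézout bound: 0 ≤ 2 = deg(f)·deg(g), as expected for curves with no common component (the affine F_7-count falls short of the bound because intersections may lie at infinity, over extension fields, or carry multiplicity).


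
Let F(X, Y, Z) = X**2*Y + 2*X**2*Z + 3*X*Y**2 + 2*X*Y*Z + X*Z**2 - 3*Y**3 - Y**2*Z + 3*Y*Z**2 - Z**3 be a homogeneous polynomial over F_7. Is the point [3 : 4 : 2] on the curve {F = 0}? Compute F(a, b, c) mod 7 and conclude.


F(3,4,2) ≡ 1 (mod 7); P is NOT on the curve.

Evaluate F(3, 4, 2) term-by-term (mod 7).
  X**2*Y ↦ 1·9·4·1 = 36
  2*X**2*Z ↦ 2·9·1·2 = 36
  3*X*Y**2 ↦ 3·3·16·1 = 144
  2*X*Y*Z ↦ 2·3·4·2 = 48
  X*Z**2 ↦ 1·3·1·4 = 12
  -3*Y**3 ↦ -3·1·64·1 = -192
  -Y**2*Z ↦ -1·1·16·2 = -32
  3*Y*Z**2 ↦ 3·1·4·4 = 48
  -Z**3 ↦ -1·1·1·8 = -8
Sum: F(3, 4, 2) = (36) + (36) + (144) + (48) + (12) + (-192) + (-32) + (48) + (-8) = 92.
Reducing mod 7: 92 ≡ 1 (mod 7).
Since F(a, b, c) ≡ 1 ≠ 0 (mod 7), P does NOT lie on the curve.


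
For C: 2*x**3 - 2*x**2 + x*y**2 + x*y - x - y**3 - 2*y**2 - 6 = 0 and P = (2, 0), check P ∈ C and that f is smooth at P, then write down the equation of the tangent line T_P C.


Tangent line at P: 15*x + 2*y - 30 = 0.

Step 1: f(2, 0) = 0, so P lies on C.
Step 2: partial derivatives
  f_x(x, y) = 6*x**2 - 4*x + y**2 + y - 1, f_y(x, y) = 2*x*y + x - 3*y**2 - 4*y.
  f_x(P) = 15, f_y(P) = 2 (gradient nonzero, so P is smooth).
Step 3: tangent line at P: 15·(x − 2) + 2·(y − 0) = 0.
Expanding: 15*x + 2*y - 30 = 0.


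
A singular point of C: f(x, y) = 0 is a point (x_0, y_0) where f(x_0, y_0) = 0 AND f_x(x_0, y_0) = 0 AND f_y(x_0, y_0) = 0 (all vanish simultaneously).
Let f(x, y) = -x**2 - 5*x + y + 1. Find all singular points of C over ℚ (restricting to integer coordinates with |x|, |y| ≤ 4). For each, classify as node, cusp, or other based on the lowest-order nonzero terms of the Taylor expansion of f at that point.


No singular points in the scanned grid; C is smooth there.

Compute partial derivatives:
  f_x = -2*x - 5.
  f_y = 1.
f_y = 1 is a nonzero constant, so f_y never vanishes: no point (x, y) can satisfy f = f_x = f_y = 0. In particular no (x, y) ∈ {−4, ..., 4}² is singular; the curve is smooth.


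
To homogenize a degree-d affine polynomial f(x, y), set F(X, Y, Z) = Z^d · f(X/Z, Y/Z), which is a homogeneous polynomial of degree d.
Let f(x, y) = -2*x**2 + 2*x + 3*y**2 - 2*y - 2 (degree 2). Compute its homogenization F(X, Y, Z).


F(X, Y, Z) = -2*X**2 + 2*X*Z + 3*Y**2 - 2*Y*Z - 2*Z**2

deg(f) = 2.
Substitute x = X/Z, y = Y/Z into f, then multiply by Z^2.
  monomial -2·x^2·y^0 ↦ -2·X^2·Y^0·Z^0.
  monomial 2·x^1·y^0 ↦ 2·X^1·Y^0·Z^1.
  monomial 3·x^0·y^2 ↦ 3·X^0·Y^2·Z^0.
  monomial -2·x^0·y^1 ↦ -2·X^0·Y^1·Z^1.
  monomial -2·x^0·y^0 ↦ -2·X^0·Y^0·Z^2.
Collecting: F(X, Y, Z) = -2*X**2 + 2*X*Z + 3*Y**2 - 2*Y*Z - 2*Z**2.


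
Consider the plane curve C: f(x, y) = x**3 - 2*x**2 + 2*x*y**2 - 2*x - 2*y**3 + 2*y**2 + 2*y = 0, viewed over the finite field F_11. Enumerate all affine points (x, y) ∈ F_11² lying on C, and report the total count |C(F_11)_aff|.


Affine F_11-points: {(0, 0), (0, 4), (0, 8), (1, 5), (3, 1), (3, 4), (3, 10), (4, 3), (5, 1), (5, 6), (5, 10), (6, 0), (6, 2), (6, 5), (7, 0), (10, 4), (10, 9)}; count = 17.

For each of the 121 pairs (x, y) ∈ F_11², evaluate f(x, y) mod 11. Record the zeros.
  x = 0: [0↦0, 1↦2, 2↦7, 3↦3, 4↦0, 5↦8, 6↦4, 7↦9, 8↦0, 9↦9, 10↦2]  zeros at y ∈ {0, 4, 8}
  x = 1: [0↦8, 1↦1, 2↦1, 3↦7, 4↦7, 5↦0, 6↦7, 7↦5, 8↦4, 9↦3, 10↦1]  zeros at y ∈ {5}
  x = 2: [0↦7, 1↦2, 2↦8, 3↦2, 4↦5, 5↦5, 6↦1, 7↦3, 8↦10, 9↦10, 10↦2]  zeros at y ∈ ∅
  x = 3: [0↦3, 1↦0, 2↦1, 3↦5, 4↦0, 5↦7, 6↦3, 7↦9, 8↦2, 9↦3, 10↦0]  zeros at y ∈ {1, 4, 10}
  x = 4: [0↦2, 1↦1, 2↦8, 3↦0, 4↦9, 5↦1, 6↦8, 7↦7, 8↦8, 9↦10, 10↦1]  zeros at y ∈ {3}
  x = 5: [0↦10, 1↦0, 2↦2, 3↦4, 4↦5, 5↦4, 6↦0, 7↦3, 8↦1, 9↦4, 10↦0]  zeros at y ∈ {1, 6, 10}
  x = 6: [0↦0, 1↦3, 2↦0, 3↦1, 4↦5, 5↦0, 6↦7, 7↦3, 8↦9, 9↦2, 10↦3]  zeros at y ∈ {0, 2, 5}
  x = 7: [0↦0, 1↦5, 2↦8, 3↦8, 4↦4, 5↦6, 6↦2, 7↦2, 8↦5, 9↦10, 10↦5]  zeros at y ∈ {0}
  x = 8: [0↦5, 1↦1, 2↦10, 3↦9, 4↦8, 5↦6, 6↦2, 7↦6, 8↦6, 9↦1, 10↦1]  zeros at y ∈ ∅
  x = 9: [0↦10, 1↦8, 2↦1, 3↦10, 4↦1, 5↦6, 6↦2, 7↦10, 8↦7, 9↦3, 10↦8]  zeros at y ∈ ∅
  x = 10: [0↦10, 1↦10, 2↦9, 3↦6, 4↦0, 5↦1, 6↦8, 7↦9, 8↦3, 9↦0, 10↦10]  zeros at y ∈ {4, 9}
Collecting zeros: affine points = {(0, 0), (0, 4), (0, 8), (1, 5), (3, 1), (3, 4), (3, 10), (4, 3), (5, 1), (5, 6), (5, 10), (6, 0), (6, 2), (6, 5), (7, 0), (10, 4), (10, 9)}.
Total count |C(F_11)_aff| = 17.


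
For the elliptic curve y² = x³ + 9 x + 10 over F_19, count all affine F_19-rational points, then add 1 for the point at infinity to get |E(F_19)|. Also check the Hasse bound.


Affine points = {(1, 1), (1, 18), (2, 6), (2, 13), (3, 8), (3, 11), (5, 3), (5, 16), (7, 6), (7, 13), (8, 9), (8, 10), (10, 6), (10, 13), (13, 5), (13, 14), (14, 7), (14, 12), (15, 9), (15, 10), (18, 0)}; affine count = 21; |E(F_19)| = 22.

Discriminant check: Δ ∝ 4a³ + 27b² = 4·9³ + 27·10² = 4·729 + 27·100 ≡ 11 (mod 19). Nonzero ⇒ E is nonsingular.
For each x ∈ F_19, compute rhs = x³ + 9·x + 10 mod 19, then count y ∈ F_19 with y² ≡ rhs.
  x = 0: rhs = 10, matching y values: none (0 points).
  x = 1: rhs = 1, matching y values: 1, 18 (2 points).
  x = 2: rhs = 17, matching y values: 6, 13 (2 points).
  x = 3: rhs = 7, matching y values: 8, 11 (2 points).
  x = 4: rhs = 15, matching y values: none (0 points).
  x = 5: rhs = 9, matching y values: 3, 16 (2 points).
  x = 6: rhs = 14, matching y values: none (0 points).
  x = 7: rhs = 17, matching y values: 6, 13 (2 points).
  x = 8: rhs = 5, matching y values: 9, 10 (2 points).
  x = 9: rhs = 3, matching y values: none (0 points).
  x = 10: rhs = 17, matching y values: 6, 13 (2 points).
  x = 11: rhs = 15, matching y values: none (0 points).
  x = 12: rhs = 3, matching y values: none (0 points).
  x = 13: rhs = 6, matching y values: 5, 14 (2 points).
  x = 14: rhs = 11, matching y values: 7, 12 (2 points).
  x = 15: rhs = 5, matching y values: 9, 10 (2 points).
  x = 16: rhs = 13, matching y values: none (0 points).
  x = 17: rhs = 3, matching y values: none (0 points).
  x = 18: rhs = 0, matching y values: 0 (1 points).
Total affine count: 21.
Full point count |E(F_19)| = 21 + 1 = 22.
Hasse bound: |22 − (19+1)| = |2| = 2 ≤ 2√19 ≈ 8.7178 ✓.


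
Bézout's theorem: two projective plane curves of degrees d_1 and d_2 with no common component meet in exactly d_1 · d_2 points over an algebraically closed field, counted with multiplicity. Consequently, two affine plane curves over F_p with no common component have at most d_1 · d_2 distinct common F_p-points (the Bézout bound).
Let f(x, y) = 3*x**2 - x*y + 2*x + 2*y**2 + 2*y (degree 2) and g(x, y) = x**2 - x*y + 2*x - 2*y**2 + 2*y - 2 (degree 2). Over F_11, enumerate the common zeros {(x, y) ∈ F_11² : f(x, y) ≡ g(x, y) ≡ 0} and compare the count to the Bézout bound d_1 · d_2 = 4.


Common zeros: {(2, 5), (2, 6)}; count = 2; Bézout bound = 4.

deg(f) = 2, deg(g) = 2, so Bézout bound = 4.
Scan x ∈ F_11. For each x, list the y ∈ F_11 with f(x, y) ≡ 0 and those with g(x, y) ≡ 0 (mod 11); the common zeros in that column are the intersection.
  x = 0: f ≡ 0 at y ∈ {0, 10}; g ≡ 0 at y ∈ ∅; common: ∅.
  x = 1: f ≡ 0 at y ∈ {7, 9}; g ≡ 0 at y ∈ {1, 5}; common: ∅.
  x = 2: f ≡ 0 at y ∈ {5, 6}; g ≡ 0 at y ∈ {5, 6}; common: {5, 6}.
  x = 3: f ≡ 0 at y ∈ {0, 6}; g ≡ 0 at y ∈ ∅; common: ∅.
  x = 4: f ≡ 0 at y ∈ ∅; g ≡ 0 at y ∈ {0, 10}; common: ∅.
  x = 5: f ≡ 0 at y ∈ {9}; g ≡ 0 at y ∈ {0, 4}; common: ∅.
  x = 6: f ≡ 0 at y ∈ ∅; g ≡ 0 at y ∈ ∅; common: ∅.
  x = 7: f ≡ 0 at y ∈ ∅; g ≡ 0 at y ∈ ∅; common: ∅.
  x = 8: f ≡ 0 at y ∈ {7}; g ≡ 0 at y ∈ {4}; common: ∅.
  x = 9: f ≡ 0 at y ∈ ∅; g ≡ 0 at y ∈ {1}; common: ∅.
  x = 10: f ≡ 0 at y ∈ {5, 10}; g ≡ 0 at y ∈ ∅; common: ∅.
Collecting: common zeros = {(2, 5), (2, 6)}, so the count is 2.
Comparison with the Bézout bound: 2 ≤ 4 = deg(f)·deg(g), as expected for curves with no common component (the affine F_11-count falls short of the bound because intersections may lie at infinity, over extension fields, or carry multiplicity).


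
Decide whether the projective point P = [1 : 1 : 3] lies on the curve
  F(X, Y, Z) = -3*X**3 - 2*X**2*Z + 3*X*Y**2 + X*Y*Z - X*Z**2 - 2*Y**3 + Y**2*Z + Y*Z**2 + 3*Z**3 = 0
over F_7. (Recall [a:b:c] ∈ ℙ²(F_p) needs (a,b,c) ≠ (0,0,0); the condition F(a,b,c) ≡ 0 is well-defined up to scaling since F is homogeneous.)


F(1,1,3) ≡ 2 (mod 7); P is NOT on the curve.

Evaluate F(1, 1, 3) term-by-term (mod 7).
  -3*X**3 ↦ -3·1·1·1 = -3
  -2*X**2*Z ↦ -2·1·1·3 = -6
  3*X*Y**2 ↦ 3·1·1·1 = 3
  X*Y*Z ↦ 1·1·1·3 = 3
  -X*Z**2 ↦ -1·1·1·9 = -9
  -2*Y**3 ↦ -2·1·1·1 = -2
  Y**2*Z ↦ 1·1·1·3 = 3
  Y*Z**2 ↦ 1·1·1·9 = 9
  3*Z**3 ↦ 3·1·1·27 = 81
Sum: F(1, 1, 3) = (-3) + (-6) + (3) + (3) + (-9) + (-2) + (3) + (9) + (81) = 79.
Reducing mod 7: 79 ≡ 2 (mod 7).
Since F(a, b, c) ≡ 2 ≠ 0 (mod 7), P does NOT lie on the curve.


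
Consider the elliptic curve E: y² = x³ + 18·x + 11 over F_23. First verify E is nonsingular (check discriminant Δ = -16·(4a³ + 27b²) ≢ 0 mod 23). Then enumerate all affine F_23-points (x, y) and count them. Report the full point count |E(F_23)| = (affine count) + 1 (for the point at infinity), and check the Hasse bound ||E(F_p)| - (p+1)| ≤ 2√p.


Affine points = {(2, 3), (2, 20), (3, 0), (4, 3), (4, 20), (6, 6), (6, 17), (8, 0), (10, 8), (10, 15), (12, 0), (13, 2), (13, 21), (16, 5), (16, 18), (17, 3), (17, 20), (18, 7), (18, 16), (19, 6), (19, 17), (21, 6), (21, 17)}; affine count = 23; |E(F_23)| = 24.

Discriminant check: Δ ∝ 4a³ + 27b² = 4·18³ + 27·11² = 4·5832 + 27·121 ≡ 7 (mod 23). Nonzero ⇒ E is nonsingular.
For each x ∈ F_23, compute rhs = x³ + 18·x + 11 mod 23, then count y ∈ F_23 with y² ≡ rhs.
  x = 0: rhs = 11, matching y values: none (0 points).
  x = 1: rhs = 7, matching y values: none (0 points).
  x = 2: rhs = 9, matching y values: 3, 20 (2 points).
  x = 3: rhs = 0, matching y values: 0 (1 points).
  x = 4: rhs = 9, matching y values: 3, 20 (2 points).
  x = 5: rhs = 19, matching y values: none (0 points).
  x = 6: rhs = 13, matching y values: 6, 17 (2 points).
  x = 7: rhs = 20, matching y values: none (0 points).
  x = 8: rhs = 0, matching y values: 0 (1 points).
  x = 9: rhs = 5, matching y values: none (0 points).
  x = 10: rhs = 18, matching y values: 8, 15 (2 points).
  x = 11: rhs = 22, matching y values: none (0 points).
  x = 12: rhs = 0, matching y values: 0 (1 points).
  x = 13: rhs = 4, matching y values: 2, 21 (2 points).
  x = 14: rhs = 17, matching y values: none (0 points).
  x = 15: rhs = 22, matching y values: none (0 points).
  x = 16: rhs = 2, matching y values: 5, 18 (2 points).
  x = 17: rhs = 9, matching y values: 3, 20 (2 points).
  x = 18: rhs = 3, matching y values: 7, 16 (2 points).
  x = 19: rhs = 13, matching y values: 6, 17 (2 points).
  x = 20: rhs = 22, matching y values: none (0 points).
  x = 21: rhs = 13, matching y values: 6, 17 (2 points).
  x = 22: rhs = 15, matching y values: none (0 points).
Total affine count: 23.
Full point count |E(F_23)| = 23 + 1 = 24.
Hasse bound: |24 − (23+1)| = |0| = 0 ≤ 2√23 ≈ 9.5917 ✓.


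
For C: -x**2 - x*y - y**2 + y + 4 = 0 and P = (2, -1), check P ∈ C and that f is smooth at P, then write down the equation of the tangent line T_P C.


Tangent line at P: -3*x + y + 7 = 0.

Step 1: f(2, -1) = 0, so P lies on C.
Step 2: partial derivatives
  f_x(x, y) = -2*x - y, f_y(x, y) = -x - 2*y + 1.
  f_x(P) = -3, f_y(P) = 1 (gradient nonzero, so P is smooth).
Step 3: tangent line at P: -3·(x − 2) + 1·(y − -1) = 0.
Expanding: -3*x + y + 7 = 0.


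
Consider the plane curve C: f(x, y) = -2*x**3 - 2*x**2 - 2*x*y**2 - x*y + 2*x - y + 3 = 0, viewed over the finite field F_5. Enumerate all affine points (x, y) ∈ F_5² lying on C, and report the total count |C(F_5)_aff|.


Affine F_5-points: {(0, 3), (3, 2), (3, 4)}; count = 3.

For each of the 25 pairs (x, y) ∈ F_5², evaluate f(x, y) mod 5. Record the zeros.
  x = 0: [0↦3, 1↦2, 2↦1, 3↦0, 4↦4]  zeros at y ∈ {3}
  x = 1: [0↦1, 1↦2, 2↦4, 3↦2, 4↦1]  zeros at y ∈ ∅
  x = 2: [0↦3, 1↦1, 2↦1, 3↦3, 4↦2]  zeros at y ∈ ∅
  x = 3: [0↦2, 1↦2, 2↦0, 3↦1, 4↦0]  zeros at y ∈ {2, 4}
  x = 4: [0↦1, 1↦3, 2↦4, 3↦4, 4↦3]  zeros at y ∈ ∅
Collecting zeros: affine points = {(0, 3), (3, 2), (3, 4)}.
Total count |C(F_5)_aff| = 3.


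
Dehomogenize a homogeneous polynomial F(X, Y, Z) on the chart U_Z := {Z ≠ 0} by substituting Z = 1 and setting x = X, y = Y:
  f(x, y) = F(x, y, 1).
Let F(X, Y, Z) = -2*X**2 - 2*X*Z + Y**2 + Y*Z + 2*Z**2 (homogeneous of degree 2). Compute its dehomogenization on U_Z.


f(x, y) = -2*x**2 - 2*x + y**2 + y + 2

On U_Z we set Z = 1. Each monomial c·X^i·Y^j·Z^k in F becomes c·x^i·y^j·1^k = c·x^i·y^j.
Substituting Z = 1: F(X, Y, 1) = -2*x**2 - 2*x + y**2 + y + 2.
Note: deg(f) ≤ deg(F) = 2; strict inequality happens when F is divisible by Z (lost terms).


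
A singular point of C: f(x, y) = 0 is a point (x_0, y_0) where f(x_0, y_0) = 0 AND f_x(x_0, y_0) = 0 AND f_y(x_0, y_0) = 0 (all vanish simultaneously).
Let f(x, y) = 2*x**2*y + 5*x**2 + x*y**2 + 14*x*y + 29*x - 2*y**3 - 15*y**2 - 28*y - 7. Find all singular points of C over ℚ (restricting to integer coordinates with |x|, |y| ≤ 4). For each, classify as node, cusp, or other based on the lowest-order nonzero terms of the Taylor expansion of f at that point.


Singular points: {(-2, -3)}; classification: node.

Compute partial derivatives:
  f_x = 4*x*y + 10*x + y**2 + 14*y + 29.
  f_y = 2*x**2 + 2*x*y + 14*x - 6*y**2 - 30*y - 28.
Scan x_0 ∈ {−4, ..., 4}. For each x_0, f_y(x_0, y) is a polynomial in y; find its integer roots y ∈ {−4, ..., 4}, then test f_x and f at those candidates.
  x = -4: f_y(-4, y) = -6*y**2 - 38*y - 52; vanishes at y ∈ {-2}. (-4, -2): f_x = -3 ≠ 0.
  x = -3: f_y(-3, y) = -6*y**2 - 36*y - 52; no integer root y with |y| ≤ 4.
  x = -2: f_y(-2, y) = -6*y**2 - 34*y - 48; vanishes at y ∈ {-3}. (-2, -3): f_x = 0, f = 0 — SINGULAR.
  x = -1: f_y(-1, y) = -6*y**2 - 32*y - 40; vanishes at y ∈ {-2}. (-1, -2): f_x = 3 ≠ 0.
  x = 0: f_y(0, y) = -6*y**2 - 30*y - 28; no integer root y with |y| ≤ 4.
  x = 1: f_y(1, y) = -6*y**2 - 28*y - 12; no integer root y with |y| ≤ 4.
  x = 2: f_y(2, y) = -6*y**2 - 26*y + 8; no integer root y with |y| ≤ 4.
  x = 3: f_y(3, y) = -6*y**2 - 24*y + 32; no integer root y with |y| ≤ 4.
  x = 4: f_y(4, y) = -6*y**2 - 22*y + 60; no integer root y with |y| ≤ 4.
Only singular point on the grid: (-2, -3).
Classify: substitute x = -2 + u, y = -3 + v and expand: f = 2*u**2*v - u**2 + u*v**2 - 2*v**3 + v**2.
No constant or linear terms (consistent with a singular point). Quadratic part: -u**2 + v**2. Cubic part: 2*u**2*v + u*v**2 - 2*v**3.
The quadratic part v**2 - u**2 = (v − u)(v + u) splits into two distinct linear factors, so there are two distinct tangent lines y − -3 = ±(x − -2) — this is a node (ordinary double point).
Classification: node.


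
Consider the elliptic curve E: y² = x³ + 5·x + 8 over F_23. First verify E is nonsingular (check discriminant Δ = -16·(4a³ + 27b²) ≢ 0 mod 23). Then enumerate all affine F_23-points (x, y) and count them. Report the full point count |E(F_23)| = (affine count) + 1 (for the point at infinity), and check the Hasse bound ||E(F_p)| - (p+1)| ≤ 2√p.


Affine points = {(0, 10), (0, 13), (2, 7), (2, 16), (3, 2), (3, 21), (4, 0), (6, 1), (6, 22), (7, 8), (7, 15), (8, 10), (8, 13), (9, 0), (10, 0), (12, 5), (12, 18), (13, 4), (13, 19), (14, 4), (14, 19), (15, 10), (15, 13), (19, 4), (19, 19), (20, 9), (20, 14), (21, 6), (21, 17), (22, 5), (22, 18)}; affine count = 31; |E(F_23)| = 32.

Discriminant check: Δ ∝ 4a³ + 27b² = 4·5³ + 27·8² = 4·125 + 27·64 ≡ 20 (mod 23). Nonzero ⇒ E is nonsingular.
For each x ∈ F_23, compute rhs = x³ + 5·x + 8 mod 23, then count y ∈ F_23 with y² ≡ rhs.
  x = 0: rhs = 8, matching y values: 10, 13 (2 points).
  x = 1: rhs = 14, matching y values: none (0 points).
  x = 2: rhs = 3, matching y values: 7, 16 (2 points).
  x = 3: rhs = 4, matching y values: 2, 21 (2 points).
  x = 4: rhs = 0, matching y values: 0 (1 points).
  x = 5: rhs = 20, matching y values: none (0 points).
  x = 6: rhs = 1, matching y values: 1, 22 (2 points).
  x = 7: rhs = 18, matching y values: 8, 15 (2 points).
  x = 8: rhs = 8, matching y values: 10, 13 (2 points).
  x = 9: rhs = 0, matching y values: 0 (1 points).
  x = 10: rhs = 0, matching y values: 0 (1 points).
  x = 11: rhs = 14, matching y values: none (0 points).
  x = 12: rhs = 2, matching y values: 5, 18 (2 points).
  x = 13: rhs = 16, matching y values: 4, 19 (2 points).
  x = 14: rhs = 16, matching y values: 4, 19 (2 points).
  x = 15: rhs = 8, matching y values: 10, 13 (2 points).
  x = 16: rhs = 21, matching y values: none (0 points).
  x = 17: rhs = 15, matching y values: none (0 points).
  x = 18: rhs = 19, matching y values: none (0 points).
  x = 19: rhs = 16, matching y values: 4, 19 (2 points).
  x = 20: rhs = 12, matching y values: 9, 14 (2 points).
  x = 21: rhs = 13, matching y values: 6, 17 (2 points).
  x = 22: rhs = 2, matching y values: 5, 18 (2 points).
Total affine count: 31.
Full point count |E(F_23)| = 31 + 1 = 32.
Hasse bound: |32 − (23+1)| = |8| = 8 ≤ 2√23 ≈ 9.5917 ✓.


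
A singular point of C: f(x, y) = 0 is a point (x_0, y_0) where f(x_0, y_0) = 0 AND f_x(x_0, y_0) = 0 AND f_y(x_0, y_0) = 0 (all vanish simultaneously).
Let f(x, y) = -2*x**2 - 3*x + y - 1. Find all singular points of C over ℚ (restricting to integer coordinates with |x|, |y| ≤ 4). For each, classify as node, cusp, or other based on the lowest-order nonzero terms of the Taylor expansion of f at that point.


No singular points in the scanned grid; C is smooth there.

Compute partial derivatives:
  f_x = -4*x - 3.
  f_y = 1.
f_y = 1 is a nonzero constant, so f_y never vanishes: no point (x, y) can satisfy f = f_x = f_y = 0. In particular no (x, y) ∈ {−4, ..., 4}² is singular; the curve is smooth.


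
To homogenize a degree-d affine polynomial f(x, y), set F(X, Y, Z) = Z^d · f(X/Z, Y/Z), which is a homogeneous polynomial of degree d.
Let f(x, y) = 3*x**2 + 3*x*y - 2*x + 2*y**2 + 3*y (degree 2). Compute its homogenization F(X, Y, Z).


F(X, Y, Z) = 3*X**2 + 3*X*Y - 2*X*Z + 2*Y**2 + 3*Y*Z

deg(f) = 2.
Substitute x = X/Z, y = Y/Z into f, then multiply by Z^2.
  monomial 3·x^2·y^0 ↦ 3·X^2·Y^0·Z^0.
  monomial 3·x^1·y^1 ↦ 3·X^1·Y^1·Z^0.
  monomial -2·x^1·y^0 ↦ -2·X^1·Y^0·Z^1.
  monomial 2·x^0·y^2 ↦ 2·X^0·Y^2·Z^0.
  monomial 3·x^0·y^1 ↦ 3·X^0·Y^1·Z^1.
Collecting: F(X, Y, Z) = 3*X**2 + 3*X*Y - 2*X*Z + 2*Y**2 + 3*Y*Z.


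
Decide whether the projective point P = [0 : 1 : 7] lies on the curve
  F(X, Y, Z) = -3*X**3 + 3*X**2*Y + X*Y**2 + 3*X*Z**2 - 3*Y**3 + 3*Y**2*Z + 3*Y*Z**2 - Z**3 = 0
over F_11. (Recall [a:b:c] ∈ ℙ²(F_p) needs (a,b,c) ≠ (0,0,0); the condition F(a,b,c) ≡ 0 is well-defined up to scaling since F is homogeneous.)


F(0,1,7) ≡ 9 (mod 11); P is NOT on the curve.

Evaluate F(0, 1, 7) term-by-term (mod 11).
  -3*X**3 ↦ -3·0·1·1 = 0
  3*X**2*Y ↦ 3·0·1·1 = 0
  X*Y**2 ↦ 1·0·1·1 = 0
  3*X*Z**2 ↦ 3·0·1·49 = 0
  -3*Y**3 ↦ -3·1·1·1 = -3
  3*Y**2*Z ↦ 3·1·1·7 = 21
  3*Y*Z**2 ↦ 3·1·1·49 = 147
  -Z**3 ↦ -1·1·1·343 = -343
Sum: F(0, 1, 7) = (0) + (0) + (0) + (0) + (-3) + (21) + (147) + (-343) = -178.
Reducing mod 11: -178 ≡ 9 (mod 11).
Since F(a, b, c) ≡ 9 ≠ 0 (mod 11), P does NOT lie on the curve.


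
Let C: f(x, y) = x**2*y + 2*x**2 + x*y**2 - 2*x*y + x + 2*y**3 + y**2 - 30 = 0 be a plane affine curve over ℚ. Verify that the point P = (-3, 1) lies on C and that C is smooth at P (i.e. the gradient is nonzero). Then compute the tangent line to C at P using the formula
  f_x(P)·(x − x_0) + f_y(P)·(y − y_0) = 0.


Tangent line at P: -18*x + 17*y - 71 = 0.

Step 1: f(-3, 1) = 0, so P lies on C.
Step 2: partial derivatives
  f_x(x, y) = 2*x*y + 4*x + y**2 - 2*y + 1, f_y(x, y) = x**2 + 2*x*y - 2*x + 6*y**2 + 2*y.
  f_x(P) = -18, f_y(P) = 17 (gradient nonzero, so P is smooth).
Step 3: tangent line at P: -18·(x − -3) + 17·(y − 1) = 0.
Expanding: -18*x + 17*y - 71 = 0.


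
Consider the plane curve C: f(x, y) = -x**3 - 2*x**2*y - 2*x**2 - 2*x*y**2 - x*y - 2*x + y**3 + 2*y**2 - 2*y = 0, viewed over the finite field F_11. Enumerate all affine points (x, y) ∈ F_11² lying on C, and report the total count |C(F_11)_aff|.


Affine F_11-points: {(0, 0), (0, 4), (0, 5), (2, 1), (2, 2), (2, 10), (3, 1), (3, 4), (3, 10), (4, 5), (6, 5), (6, 6), (6, 10), (7, 9), (9, 4), (9, 8), (10, 3)}; count = 17.

For each of the 121 pairs (x, y) ∈ F_11², evaluate f(x, y) mod 11. Record the zeros.
  x = 0: [0↦0, 1↦1, 2↦1, 3↦6, 4↦0, 5↦0, 6↦1, 7↦9, 8↦8, 9↦4, 10↦3]  zeros at y ∈ {0, 4, 5}
  x = 1: [0↦6, 1↦2, 2↦4, 3↦7, 4↦6, 5↦7, 6↦5, 7↦6, 8↦5, 9↦8, 10↦10]  zeros at y ∈ ∅
  x = 2: [0↦2, 1↦0, 2↦0, 3↦8, 4↦8, 5↦6, 6↦8, 7↦9, 8↦4, 9↦10, 10↦0]  zeros at y ∈ {1, 2, 10}
  x = 3: [0↦4, 1↦0, 2↦5, 3↦3, 4↦0, 5↦2, 6↦4, 7↦1, 8↦10, 9↦4, 10↦0]  zeros at y ∈ {1, 4, 10}
  x = 4: [0↦6, 1↦7, 2↦2, 3↦8, 4↦9, 5↦0, 6↦9, 7↦9, 8↦6, 9↦6, 10↦4]  zeros at y ∈ {5}
  x = 5: [0↦2, 1↦4, 2↦7, 3↦6, 4↦7, 5↦5, 6↦6, 7↦5, 8↦8, 9↦10, 10↦6]  zeros at y ∈ ∅
  x = 6: [0↦8, 1↦7, 2↦3, 3↦2, 4↦10, 5↦0, 6↦0, 7↦5, 8↦10, 9↦10, 10↦0]  zeros at y ∈ {5, 6, 10}
  x = 7: [0↦7, 1↦10, 2↦6, 3↦1, 4↦1, 5↦1, 6↦7, 7↦3, 8↦6, 9↦0, 10↦2]  zeros at y ∈ {9}
  x = 8: [0↦4, 1↦7, 2↦10, 3↦8, 4↦7, 5↦2, 6↦10, 7↦4, 8↦1, 9↦7, 10↦6]  zeros at y ∈ ∅
  x = 9: [0↦4, 1↦3, 2↦9, 3↦6, 4↦0, 5↦8, 6↦3, 7↦2, 8↦0, 9↦3, 10↦6]  zeros at y ∈ {4, 8}
  x = 10: [0↦1, 1↦3, 2↦8, 3↦0, 4↦7, 5↦2, 6↦2, 7↦2, 8↦8, 9↦4, 10↦7]  zeros at y ∈ {3}
Collecting zeros: affine points = {(0, 0), (0, 4), (0, 5), (2, 1), (2, 2), (2, 10), (3, 1), (3, 4), (3, 10), (4, 5), (6, 5), (6, 6), (6, 10), (7, 9), (9, 4), (9, 8), (10, 3)}.
Total count |C(F_11)_aff| = 17.


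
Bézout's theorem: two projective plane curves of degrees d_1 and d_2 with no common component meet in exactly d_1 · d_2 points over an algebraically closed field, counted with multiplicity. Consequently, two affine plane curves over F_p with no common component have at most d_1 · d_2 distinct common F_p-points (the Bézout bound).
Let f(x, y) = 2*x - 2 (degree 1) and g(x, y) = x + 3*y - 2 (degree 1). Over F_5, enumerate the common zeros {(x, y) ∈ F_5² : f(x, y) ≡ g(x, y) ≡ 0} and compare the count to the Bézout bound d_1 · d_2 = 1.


Common zeros: {(1, 2)}; count = 1; Bézout bound = 1.

deg(f) = 1, deg(g) = 1, so Bézout bound = 1.
Scan x ∈ F_5. For each x, list the y ∈ F_5 with f(x, y) ≡ 0 and those with g(x, y) ≡ 0 (mod 5); the common zeros in that column are the intersection.
  x = 0: f ≡ 0 at y ∈ ∅; g ≡ 0 at y ∈ {4}; common: ∅.
  x = 1: f ≡ 0 at y ∈ {0, 1, 2, 3, 4}; g ≡ 0 at y ∈ {2}; common: {2}.
  x = 2: f ≡ 0 at y ∈ ∅; g ≡ 0 at y ∈ {0}; common: ∅.
  x = 3: f ≡ 0 at y ∈ ∅; g ≡ 0 at y ∈ {3}; common: ∅.
  x = 4: f ≡ 0 at y ∈ ∅; g ≡ 0 at y ∈ {1}; common: ∅.
Collecting: common zeros = {(1, 2)}, so the count is 1.
Comparison with the Bézout bound: 1 ≤ 1 = deg(f)·deg(g), as expected for curves with no common component (the bound is attained).


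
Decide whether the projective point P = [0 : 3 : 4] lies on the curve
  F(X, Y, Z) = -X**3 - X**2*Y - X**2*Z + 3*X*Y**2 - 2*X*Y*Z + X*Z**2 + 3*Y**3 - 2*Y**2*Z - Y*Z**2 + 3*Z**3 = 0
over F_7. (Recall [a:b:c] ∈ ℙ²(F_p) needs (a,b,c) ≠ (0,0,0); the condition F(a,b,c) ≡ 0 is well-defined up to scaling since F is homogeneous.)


F(0,3,4) ≡ 6 (mod 7); P is NOT on the curve.

Evaluate F(0, 3, 4) term-by-term (mod 7).
  -X**3 ↦ -1·0·1·1 = 0
  -X**2*Y ↦ -1·0·3·1 = 0
  -X**2*Z ↦ -1·0·1·4 = 0
  3*X*Y**2 ↦ 3·0·9·1 = 0
  -2*X*Y*Z ↦ -2·0·3·4 = 0
  X*Z**2 ↦ 1·0·1·16 = 0
  3*Y**3 ↦ 3·1·27·1 = 81
  -2*Y**2*Z ↦ -2·1·9·4 = -72
  -Y*Z**2 ↦ -1·1·3·16 = -48
  3*Z**3 ↦ 3·1·1·64 = 192
Sum: F(0, 3, 4) = (0) + (0) + (0) + (0) + (0) + (0) + (81) + (-72) + (-48) + (192) = 153.
Reducing mod 7: 153 ≡ 6 (mod 7).
Since F(a, b, c) ≡ 6 ≠ 0 (mod 7), P does NOT lie on the curve.


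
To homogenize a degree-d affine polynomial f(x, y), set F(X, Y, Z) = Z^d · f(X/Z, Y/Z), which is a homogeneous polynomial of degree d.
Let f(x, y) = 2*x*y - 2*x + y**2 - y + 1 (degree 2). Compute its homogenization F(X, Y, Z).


F(X, Y, Z) = 2*X*Y - 2*X*Z + Y**2 - Y*Z + Z**2

deg(f) = 2.
Substitute x = X/Z, y = Y/Z into f, then multiply by Z^2.
  monomial 2·x^1·y^1 ↦ 2·X^1·Y^1·Z^0.
  monomial -2·x^1·y^0 ↦ -2·X^1·Y^0·Z^1.
  monomial 1·x^0·y^2 ↦ 1·X^0·Y^2·Z^0.
  monomial -1·x^0·y^1 ↦ -1·X^0·Y^1·Z^1.
  monomial 1·x^0·y^0 ↦ 1·X^0·Y^0·Z^2.
Collecting: F(X, Y, Z) = 2*X*Y - 2*X*Z + Y**2 - Y*Z + Z**2.


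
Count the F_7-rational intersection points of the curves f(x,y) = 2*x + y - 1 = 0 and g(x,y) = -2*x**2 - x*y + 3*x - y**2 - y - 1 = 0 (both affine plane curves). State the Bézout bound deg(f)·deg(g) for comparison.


Common zeros: {(4, 0), (5, 5)}; count = 2; Bézout bound = 2.

deg(f) = 1, deg(g) = 2, so Bézout bound = 2.
Scan x ∈ F_7. For each x, list the y ∈ F_7 with f(x, y) ≡ 0 and those with g(x, y) ≡ 0 (mod 7); the common zeros in that column are the intersection.
  x = 0: f ≡ 0 at y ∈ {1}; g ≡ 0 at y ∈ {2, 4}; common: ∅.
  x = 1: f ≡ 0 at y ∈ {6}; g ≡ 0 at y ∈ {0, 5}; common: ∅.
  x = 2: f ≡ 0 at y ∈ {4}; g ≡ 0 at y ∈ {1, 3}; common: ∅.
  x = 3: f ≡ 0 at y ∈ {2}; g ≡ 0 at y ∈ {4, 6}; common: ∅.
  x = 4: f ≡ 0 at y ∈ {0}; g ≡ 0 at y ∈ {0, 2}; common: {0}.
  x = 5: f ≡ 0 at y ∈ {5}; g ≡ 0 at y ∈ {3, 5}; common: {5}.
  x = 6: f ≡ 0 at y ∈ {3}; g ≡ 0 at y ∈ {1, 6}; common: ∅.
Collecting: common zeros = {(4, 0), (5, 5)}, so the count is 2.
Comparison with the Bézout bound: 2 ≤ 2 = deg(f)·deg(g), as expected for curves with no common component (the bound is attained).


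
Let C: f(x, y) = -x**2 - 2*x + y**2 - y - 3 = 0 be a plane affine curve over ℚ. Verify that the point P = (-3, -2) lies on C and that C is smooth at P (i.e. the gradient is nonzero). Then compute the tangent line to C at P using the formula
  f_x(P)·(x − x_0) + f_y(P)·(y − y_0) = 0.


Tangent line at P: 4*x - 5*y + 2 = 0.

Step 1: f(-3, -2) = 0, so P lies on C.
Step 2: partial derivatives
  f_x(x, y) = -2*x - 2, f_y(x, y) = 2*y - 1.
  f_x(P) = 4, f_y(P) = -5 (gradient nonzero, so P is smooth).
Step 3: tangent line at P: 4·(x − -3) + -5·(y − -2) = 0.
Expanding: 4*x - 5*y + 2 = 0.


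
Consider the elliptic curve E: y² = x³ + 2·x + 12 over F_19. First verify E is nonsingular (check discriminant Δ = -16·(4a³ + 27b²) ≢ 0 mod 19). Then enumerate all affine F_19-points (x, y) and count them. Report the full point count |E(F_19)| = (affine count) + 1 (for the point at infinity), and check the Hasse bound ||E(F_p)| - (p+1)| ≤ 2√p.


Affine points = {(2, 9), (2, 10), (3, 8), (3, 11), (10, 5), (10, 14), (11, 4), (11, 15), (12, 4), (12, 15), (15, 4), (15, 15), (16, 6), (16, 13), (17, 0), (18, 3), (18, 16)}; affine count = 17; |E(F_19)| = 18.

Discriminant check: Δ ∝ 4a³ + 27b² = 4·2³ + 27·12² = 4·8 + 27·144 ≡ 6 (mod 19). Nonzero ⇒ E is nonsingular.
For each x ∈ F_19, compute rhs = x³ + 2·x + 12 mod 19, then count y ∈ F_19 with y² ≡ rhs.
  x = 0: rhs = 12, matching y values: none (0 points).
  x = 1: rhs = 15, matching y values: none (0 points).
  x = 2: rhs = 5, matching y values: 9, 10 (2 points).
  x = 3: rhs = 7, matching y values: 8, 11 (2 points).
  x = 4: rhs = 8, matching y values: none (0 points).
  x = 5: rhs = 14, matching y values: none (0 points).
  x = 6: rhs = 12, matching y values: none (0 points).
  x = 7: rhs = 8, matching y values: none (0 points).
  x = 8: rhs = 8, matching y values: none (0 points).
  x = 9: rhs = 18, matching y values: none (0 points).
  x = 10: rhs = 6, matching y values: 5, 14 (2 points).
  x = 11: rhs = 16, matching y values: 4, 15 (2 points).
  x = 12: rhs = 16, matching y values: 4, 15 (2 points).
  x = 13: rhs = 12, matching y values: none (0 points).
  x = 14: rhs = 10, matching y values: none (0 points).
  x = 15: rhs = 16, matching y values: 4, 15 (2 points).
  x = 16: rhs = 17, matching y values: 6, 13 (2 points).
  x = 17: rhs = 0, matching y values: 0 (1 points).
  x = 18: rhs = 9, matching y values: 3, 16 (2 points).
Total affine count: 17.
Full point count |E(F_19)| = 17 + 1 = 18.
Hasse bound: |18 − (19+1)| = |-2| = 2 ≤ 2√19 ≈ 8.7178 ✓.


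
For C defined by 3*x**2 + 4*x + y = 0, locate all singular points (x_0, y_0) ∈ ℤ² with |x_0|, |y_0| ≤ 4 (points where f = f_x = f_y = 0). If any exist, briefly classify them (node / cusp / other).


No singular points in the scanned grid; C is smooth there.

Compute partial derivatives:
  f_x = 6*x + 4.
  f_y = 1.
f_y = 1 is a nonzero constant, so f_y never vanishes: no point (x, y) can satisfy f = f_x = f_y = 0. In particular no (x, y) ∈ {−4, ..., 4}² is singular; the curve is smooth.


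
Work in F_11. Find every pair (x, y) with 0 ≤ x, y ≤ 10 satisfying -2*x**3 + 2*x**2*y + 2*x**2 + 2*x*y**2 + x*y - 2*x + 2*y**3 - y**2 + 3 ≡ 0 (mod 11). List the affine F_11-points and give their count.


Affine F_11-points: {(0, 10), (2, 8), (2, 9), (3, 1), (3, 4), (3, 9), (4, 10), (5, 9), (7, 10), (8, 2), (8, 5), (9, 6)}; count = 12.

For each of the 121 pairs (x, y) ∈ F_11², evaluate f(x, y) mod 11. Record the zeros.
  x = 0: [0↦3, 1↦4, 2↦4, 3↦4, 4↦5, 5↦8, 6↦3, 7↦2, 8↦6, 9↦5, 10↦0]  zeros at y ∈ {10}
  x = 1: [0↦1, 1↦7, 2↦5, 3↦7, 4↦3, 5↦5, 6↦3, 7↦9, 8↦2, 9↦5, 10↦8]  zeros at y ∈ ∅
  x = 2: [0↦2, 1↦6, 2↦6, 3↦3, 4↦9, 5↦3, 6↦8, 7↦3, 8↦0, 9↦0, 10↦4]  zeros at y ∈ {8, 9}
  x = 3: [0↦5, 1↦0, 2↦6, 3↦2, 4↦0, 5↦1, 6↦6, 7↦5, 8↦10, 9↦0, 10↦9]  zeros at y ∈ {1, 4, 9}
  x = 4: [0↦9, 1↦10, 2↦4, 3↦3, 4↦8, 5↦9, 6↦7, 7↦3, 8↦9, 9↦4, 10↦0]  zeros at y ∈ {10}
  x = 5: [0↦2, 1↦2, 2↦10, 3↦5, 4↦10, 5↦4, 6↦10, 7↦7, 8↦7, 9↦0, 10↦9]  zeros at y ∈ {9}
  x = 6: [0↦5, 1↦8, 2↦1, 3↦7, 4↦5, 5↦7, 6↦3, 7↦5, 8↦3, 9↦9, 10↦2]  zeros at y ∈ ∅
  x = 7: [0↦6, 1↦5, 2↦9, 3↦8, 4↦3, 5↦6, 6↦7, 7↦7, 8↦7, 9↦8, 10↦0]  zeros at y ∈ {10}
  x = 8: [0↦4, 1↦3, 2↦0, 3↦7, 4↦3, 5↦0, 6↦10, 7↦1, 8↦7, 9↦7, 10↦2]  zeros at y ∈ {2, 5}
  x = 9: [0↦9, 1↦1, 2↦6, 3↦3, 4↦4, 5↦10, 6↦0, 7↦8, 8↦2, 9↦5, 10↦7]  zeros at y ∈ {6}
  x = 10: [0↦9, 1↦9, 2↦4, 3↦6, 4↦5, 5↦2, 6↦9, 7↦5, 8↦2, 9↦1, 10↦3]  zeros at y ∈ ∅
Collecting zeros: affine points = {(0, 10), (2, 8), (2, 9), (3, 1), (3, 4), (3, 9), (4, 10), (5, 9), (7, 10), (8, 2), (8, 5), (9, 6)}.
Total count |C(F_11)_aff| = 12.


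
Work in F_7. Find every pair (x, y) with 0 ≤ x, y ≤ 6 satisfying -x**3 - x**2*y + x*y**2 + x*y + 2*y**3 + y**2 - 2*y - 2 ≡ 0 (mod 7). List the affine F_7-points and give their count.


Affine F_7-points: {(0, 2), (1, 3), (1, 5), (4, 6), (6, 2)}; count = 5.

For each of the 49 pairs (x, y) ∈ F_7², evaluate f(x, y) mod 7. Record the zeros.
  x = 0: [0↦5, 1↦6, 2↦0, 3↦6, 4↦1, 5↦4, 6↦6]  zeros at y ∈ {2}
  x = 1: [0↦4, 1↦6, 2↦3, 3↦0, 4↦2, 5↦0, 6↦6]  zeros at y ∈ {3, 5}
  x = 2: [0↦4, 1↦5, 2↦3, 3↦3, 4↦3, 5↦1, 6↦2]  zeros at y ∈ ∅
  x = 3: [0↦6, 1↦4, 2↦1, 3↦2, 4↦5, 5↦1, 6↦2]  zeros at y ∈ ∅
  x = 4: [0↦4, 1↦4, 2↦5, 3↦5, 4↦2, 5↦1, 6↦0]  zeros at y ∈ {6}
  x = 5: [0↦6, 1↦6, 2↦2, 3↦6, 4↦2, 5↦2, 6↦4]  zeros at y ∈ ∅
  x = 6: [0↦6, 1↦4, 2↦0, 3↦6, 4↦6, 5↦5, 6↦1]  zeros at y ∈ {2}
Collecting zeros: affine points = {(0, 2), (1, 3), (1, 5), (4, 6), (6, 2)}.
Total count |C(F_7)_aff| = 5.


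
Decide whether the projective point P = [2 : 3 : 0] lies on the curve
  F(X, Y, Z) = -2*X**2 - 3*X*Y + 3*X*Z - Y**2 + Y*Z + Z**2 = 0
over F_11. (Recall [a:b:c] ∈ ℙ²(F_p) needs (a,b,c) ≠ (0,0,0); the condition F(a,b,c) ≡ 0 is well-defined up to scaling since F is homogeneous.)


F(2,3,0) ≡ 9 (mod 11); P is NOT on the curve.

Evaluate F(2, 3, 0) term-by-term (mod 11).
  -2*X**2 ↦ -2·4·1·1 = -8
  -3*X*Y ↦ -3·2·3·1 = -18
  3*X*Z ↦ 3·2·1·0 = 0
  -Y**2 ↦ -1·1·9·1 = -9
  Y*Z ↦ 1·1·3·0 = 0
  Z**2 ↦ 1·1·1·0 = 0
Sum: F(2, 3, 0) = (-8) + (-18) + (0) + (-9) + (0) + (0) = -35.
Reducing mod 11: -35 ≡ 9 (mod 11).
Since F(a, b, c) ≡ 9 ≠ 0 (mod 11), P does NOT lie on the curve.


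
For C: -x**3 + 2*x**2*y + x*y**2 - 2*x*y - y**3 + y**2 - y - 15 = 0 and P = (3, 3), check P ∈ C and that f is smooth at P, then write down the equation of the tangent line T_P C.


Tangent line at P: 12*x + 8*y - 60 = 0.

Step 1: f(3, 3) = 0, so P lies on C.
Step 2: partial derivatives
  f_x(x, y) = -3*x**2 + 4*x*y + y**2 - 2*y, f_y(x, y) = 2*x**2 + 2*x*y - 2*x - 3*y**2 + 2*y - 1.
  f_x(P) = 12, f_y(P) = 8 (gradient nonzero, so P is smooth).
Step 3: tangent line at P: 12·(x − 3) + 8·(y − 3) = 0.
Expanding: 12*x + 8*y - 60 = 0.


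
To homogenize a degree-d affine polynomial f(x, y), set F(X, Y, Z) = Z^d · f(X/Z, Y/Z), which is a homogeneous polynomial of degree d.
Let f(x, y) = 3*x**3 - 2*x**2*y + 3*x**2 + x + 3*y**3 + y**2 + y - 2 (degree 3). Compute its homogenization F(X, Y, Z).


F(X, Y, Z) = 3*X**3 - 2*X**2*Y + 3*X**2*Z + X*Z**2 + 3*Y**3 + Y**2*Z + Y*Z**2 - 2*Z**3

deg(f) = 3.
Substitute x = X/Z, y = Y/Z into f, then multiply by Z^3.
  monomial 3·x^3·y^0 ↦ 3·X^3·Y^0·Z^0.
  monomial -2·x^2·y^1 ↦ -2·X^2·Y^1·Z^0.
  monomial 3·x^2·y^0 ↦ 3·X^2·Y^0·Z^1.
  monomial 1·x^1·y^0 ↦ 1·X^1·Y^0·Z^2.
  monomial 3·x^0·y^3 ↦ 3·X^0·Y^3·Z^0.
  monomial 1·x^0·y^2 ↦ 1·X^0·Y^2·Z^1.
  monomial 1·x^0·y^1 ↦ 1·X^0·Y^1·Z^2.
  monomial -2·x^0·y^0 ↦ -2·X^0·Y^0·Z^3.
Collecting: F(X, Y, Z) = 3*X**3 - 2*X**2*Y + 3*X**2*Z + X*Z**2 + 3*Y**3 + Y**2*Z + Y*Z**2 - 2*Z**3.


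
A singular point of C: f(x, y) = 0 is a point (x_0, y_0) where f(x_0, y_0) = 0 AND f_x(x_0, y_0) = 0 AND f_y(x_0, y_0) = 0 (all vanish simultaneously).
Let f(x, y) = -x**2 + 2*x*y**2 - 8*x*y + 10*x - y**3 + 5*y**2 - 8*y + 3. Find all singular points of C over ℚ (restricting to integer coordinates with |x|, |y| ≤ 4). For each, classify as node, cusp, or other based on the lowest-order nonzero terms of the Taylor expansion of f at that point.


Singular points: {(1, 2)}; classification: node.

Compute partial derivatives:
  f_x = -2*x + 2*y**2 - 8*y + 10.
  f_y = 4*x*y - 8*x - 3*y**2 + 10*y - 8.
Scan x_0 ∈ {−4, ..., 4}. For each x_0, f_y(x_0, y) is a polynomial in y; find its integer roots y ∈ {−4, ..., 4}, then test f_x and f at those candidates.
  x = -4: f_y(-4, y) = -3*y**2 - 6*y + 24; vanishes at y ∈ {-4, 2}. (-4, -4): f_x = 82 ≠ 0; (-4, 2): f_x = 10 ≠ 0.
  x = -3: f_y(-3, y) = -3*y**2 - 2*y + 16; vanishes at y ∈ {2}. (-3, 2): f_x = 8 ≠ 0.
  x = -2: f_y(-2, y) = -3*y**2 + 2*y + 8; vanishes at y ∈ {2}. (-2, 2): f_x = 6 ≠ 0.
  x = -1: f_y(-1, y) = -3*y**2 + 6*y; vanishes at y ∈ {0, 2}. (-1, 0): f_x = 12 ≠ 0; (-1, 2): f_x = 4 ≠ 0.
  x = 0: f_y(0, y) = -3*y**2 + 10*y - 8; vanishes at y ∈ {2}. (0, 2): f_x = 2 ≠ 0.
  x = 1: f_y(1, y) = -3*y**2 + 14*y - 16; vanishes at y ∈ {2}. (1, 2): f_x = 0, f = 0 — SINGULAR.
  x = 2: f_y(2, y) = -3*y**2 + 18*y - 24; vanishes at y ∈ {2, 4}. (2, 2): f_x = -2 ≠ 0; (2, 4): f_x = 6 ≠ 0.
  x = 3: f_y(3, y) = -3*y**2 + 22*y - 32; vanishes at y ∈ {2}. (3, 2): f_x = -4 ≠ 0.
  x = 4: f_y(4, y) = -3*y**2 + 26*y - 40; vanishes at y ∈ {2}. (4, 2): f_x = -6 ≠ 0.
Only singular point on the grid: (1, 2).
Classify: substitute x = 1 + u, y = 2 + v and expand: f = -u**2 + 2*u*v**2 - v**3 + v**2.
No constant or linear terms (consistent with a singular point). Quadratic part: -u**2 + v**2. Cubic part: 2*u*v**2 - v**3.
The quadratic part v**2 - u**2 = (v − u)(v + u) splits into two distinct linear factors, so there are two distinct tangent lines y − 2 = ±(x − 1) — this is a node (ordinary double point).
Classification: node.
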